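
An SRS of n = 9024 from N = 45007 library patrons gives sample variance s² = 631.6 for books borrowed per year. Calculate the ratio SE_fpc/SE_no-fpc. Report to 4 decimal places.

f = n/N = 9024/45007 = 0.20050214.
SE_no-fpc = √(s²/n) = 0.26455838; SE_fpc = √((1−f)s²/n) = 0.23655393.
Ratio = √(1−f) = 0.89414644.

0.8941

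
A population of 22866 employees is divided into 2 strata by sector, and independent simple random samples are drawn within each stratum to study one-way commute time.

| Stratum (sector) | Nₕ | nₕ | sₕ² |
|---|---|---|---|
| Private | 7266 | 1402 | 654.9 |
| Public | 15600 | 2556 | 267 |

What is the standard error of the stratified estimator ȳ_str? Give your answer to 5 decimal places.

0.28057

Var(ȳ_str) = Σₕ Wₕ²(1 − fₕ)sₕ²/nₕ with Wₕ = Nₕ/N, N = 22866.
Private: Wₕ = 0.31776437; term = 0.31776437²·(1 − 0.19295348)·654.9/1402 = 0.038065885.
Public: Wₕ = 0.68223563; term = 0.68223563²·(1 − 0.16384615)·267/2556 = 0.040654198.
Sum = 0.078720083.
SE = √(0.078720083) = 0.28057.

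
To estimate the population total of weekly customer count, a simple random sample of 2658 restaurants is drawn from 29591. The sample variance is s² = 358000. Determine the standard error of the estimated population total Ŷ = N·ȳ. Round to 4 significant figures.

327600

Var(Ŷ) = N²·Var(ȳ) = N²·(1 − n/N)·s²/n.
f = 2658/29591 = 0.08982461; Var(ȳ) = 0.91017539·358000/2658 = 122.58946.
Var(Ŷ) = 29591² · 122.58946 = 1.0734268 × 10^11.
SE(Ŷ) = √(1.0734268 × 10^11) = 327600.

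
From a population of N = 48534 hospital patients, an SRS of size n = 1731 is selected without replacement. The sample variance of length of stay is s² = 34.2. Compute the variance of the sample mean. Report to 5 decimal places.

0.01905

Under SRS without replacement, Var(ȳ) = (1 − f)·s²/n with f = n/N = 1731/48534 = 0.03566572.
Var(ȳ) = (1 − 0.03566572)·34.2/1731 = 0.96433428·0.019757366 = 0.019052705.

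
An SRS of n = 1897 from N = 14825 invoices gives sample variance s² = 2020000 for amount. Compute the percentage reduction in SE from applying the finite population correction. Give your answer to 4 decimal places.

f = n/N = 1897/14825 = 0.12795953.
SE_no-fpc = √(s²/n) = 32.631874; SE_fpc = √((1−f)s²/n) = 30.472658.
Ratio = √(1−f) = 0.93383107. Reduction = 100·(1 − 0.93383107) = 6.6169%.

6.6169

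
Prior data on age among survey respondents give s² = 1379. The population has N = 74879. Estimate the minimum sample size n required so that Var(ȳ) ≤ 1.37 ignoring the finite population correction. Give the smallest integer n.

Without fpc, n₀ = s²/D = 1379/1.37 = 1006.5693.
Rounding up, n = 1007.

1007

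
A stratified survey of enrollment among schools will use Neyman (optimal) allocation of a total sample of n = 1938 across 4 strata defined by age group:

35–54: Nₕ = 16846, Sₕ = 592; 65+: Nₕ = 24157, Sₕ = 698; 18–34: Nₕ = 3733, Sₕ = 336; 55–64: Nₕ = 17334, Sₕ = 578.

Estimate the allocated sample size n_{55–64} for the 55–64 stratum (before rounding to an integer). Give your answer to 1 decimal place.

509.5

Neyman allocation: nₕ = n·NₕSₕ / Σⱼ NⱼSⱼ.
Σ NⱼSⱼ = 16846·592 + 24157·698 + 3733·336 + 17334·578 = 3.8107758 × 10^7.
n_{55–64} = 1938·17334·578 / (3.8107758 × 10^7) = 509.5.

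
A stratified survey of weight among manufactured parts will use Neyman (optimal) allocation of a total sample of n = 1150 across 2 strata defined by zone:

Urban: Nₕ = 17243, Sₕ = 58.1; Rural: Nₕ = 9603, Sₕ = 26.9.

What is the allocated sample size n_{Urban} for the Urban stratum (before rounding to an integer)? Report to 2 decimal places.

914.26

Neyman allocation: nₕ = n·NₕSₕ / Σⱼ NⱼSⱼ.
Σ NⱼSⱼ = 17243·58.1 + 9603·26.9 = 1.260139 × 10^6.
n_{Urban} = 1150·17243·58.1 / (1.260139 × 10^6) = 914.26.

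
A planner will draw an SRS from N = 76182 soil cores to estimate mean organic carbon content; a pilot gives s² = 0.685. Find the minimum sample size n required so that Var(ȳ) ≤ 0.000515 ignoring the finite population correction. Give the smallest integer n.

1331

Without fpc, n₀ = s²/D = 0.685/0.000515 = 1330.0971.
Rounding up, n = 1331.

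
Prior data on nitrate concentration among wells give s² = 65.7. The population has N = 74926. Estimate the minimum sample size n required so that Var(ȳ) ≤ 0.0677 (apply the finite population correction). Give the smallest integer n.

959

Without fpc, n₀ = s²/D = 65.7/0.0677 = 970.4579.
With fpc, (1 − n/N)·s²/n ≤ D requires n ≥ n₀/(1 + n₀/N) = 970.4579/(1 + 970.4579/74926) = 958.0490.
Rounding up, n = 959.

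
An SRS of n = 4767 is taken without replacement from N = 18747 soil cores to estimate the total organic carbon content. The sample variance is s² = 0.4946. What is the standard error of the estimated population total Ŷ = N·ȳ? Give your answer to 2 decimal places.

Var(Ŷ) = N²·Var(ȳ) = N²·(1 − n/N)·s²/n.
f = 4767/18747 = 0.25428068; Var(ȳ) = 0.74571932·0.4946/4767 = 7.7372094 × 10^-5.
Var(Ŷ) = 18747² · (7.7372094 × 10^-5) = 27192.423.
SE(Ŷ) = √(27192.423) = 164.90.

164.90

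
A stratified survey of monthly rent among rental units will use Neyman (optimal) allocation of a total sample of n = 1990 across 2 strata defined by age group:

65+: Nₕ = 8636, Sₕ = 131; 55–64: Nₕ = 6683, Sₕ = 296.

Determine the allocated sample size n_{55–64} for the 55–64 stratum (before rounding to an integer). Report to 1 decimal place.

1266.0

Neyman allocation: nₕ = n·NₕSₕ / Σⱼ NⱼSⱼ.
Σ NⱼSⱼ = 8636·131 + 6683·296 = 3.109484 × 10^6.
n_{55–64} = 1990·6683·296 / (3.109484 × 10^6) = 1266.0.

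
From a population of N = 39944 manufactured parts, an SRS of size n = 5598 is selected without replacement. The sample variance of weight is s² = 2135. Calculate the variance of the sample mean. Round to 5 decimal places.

Under SRS without replacement, Var(ȳ) = (1 − f)·s²/n with f = n/N = 5598/39944 = 0.14014620.
Var(ȳ) = (1 − 0.14014620)·2135/5598 = 0.85985380·0.38138621 = 0.32793638.

0.32794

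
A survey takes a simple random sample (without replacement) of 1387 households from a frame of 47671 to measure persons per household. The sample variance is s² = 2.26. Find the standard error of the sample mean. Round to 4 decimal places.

Under SRS without replacement, Var(ȳ) = (1 − f)·s²/n with f = n/N = 1387/47671 = 0.02909526.
Var(ȳ) = (1 − 0.02909526)·2.26/1387 = 0.97090474·0.001629416 = 0.0015820077.
SE(ȳ) = √(0.0015820077) = 0.0398.

0.0398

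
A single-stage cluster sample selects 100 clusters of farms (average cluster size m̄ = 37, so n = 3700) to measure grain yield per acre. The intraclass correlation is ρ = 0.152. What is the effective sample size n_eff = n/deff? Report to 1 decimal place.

571.7

deff = 1 + (37 − 1)·0.152 = 1 + 5.472 = 6.472.
n_eff = 3700 / 6.472 = 571.7.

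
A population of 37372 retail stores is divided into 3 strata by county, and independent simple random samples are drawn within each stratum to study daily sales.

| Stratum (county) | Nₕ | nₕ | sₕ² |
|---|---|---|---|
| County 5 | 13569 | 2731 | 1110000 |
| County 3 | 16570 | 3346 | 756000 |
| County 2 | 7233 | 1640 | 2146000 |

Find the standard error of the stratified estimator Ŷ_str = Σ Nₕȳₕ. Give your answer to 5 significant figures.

Var(Ŷ_str) = Σₕ Nₕ²(1 − fₕ)sₕ²/nₕ.
County 5: 13569²·(1 − 2731/13569)·1110000/2731 = 5.9772066 × 10^10.
County 3: 16570²·(1 − 3346/16570)·756000/3346 = 4.9508664 × 10^10.
County 2: 7233²·(1 − 1640/7233)·2146000/1640 = 5.293576 × 10^10.
Sum = 1.6221649 × 10^11.
SE = √(1.6221649 × 10^11) = 402760.

402760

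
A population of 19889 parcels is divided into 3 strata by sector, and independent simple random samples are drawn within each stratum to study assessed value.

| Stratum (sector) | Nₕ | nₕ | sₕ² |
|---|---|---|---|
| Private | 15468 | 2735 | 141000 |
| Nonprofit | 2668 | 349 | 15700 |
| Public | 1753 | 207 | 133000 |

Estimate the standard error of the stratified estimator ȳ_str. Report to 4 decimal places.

5.5474

Var(ȳ_str) = Σₕ Wₕ²(1 − fₕ)sₕ²/nₕ with Wₕ = Nₕ/N, N = 19889.
Private: Wₕ = 0.77771633; term = 0.77771633²·(1 − 0.17681665)·141000/2735 = 25.668518.
Nonprofit: Wₕ = 0.13414450; term = 0.13414450²·(1 − 0.13080960)·15700/349 = 0.7036147.
Public: Wₕ = 0.08813917; term = 0.08813917²·(1 − 0.11808329)·133000/207 = 4.4019672.
Sum = 30.7741.
SE = √(30.7741) = 5.5474.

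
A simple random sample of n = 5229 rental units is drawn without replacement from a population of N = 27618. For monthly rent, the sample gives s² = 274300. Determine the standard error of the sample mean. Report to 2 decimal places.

Under SRS without replacement, Var(ȳ) = (1 − f)·s²/n with f = n/N = 5229/27618 = 0.18933304.
Var(ȳ) = (1 − 0.18933304)·274300/5229 = 0.81066696·52.457449 = 42.52552.
SE(ȳ) = √(42.52552) = 6.52.

6.52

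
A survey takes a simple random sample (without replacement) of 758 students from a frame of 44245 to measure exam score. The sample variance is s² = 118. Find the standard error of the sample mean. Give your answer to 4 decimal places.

0.3912

Under SRS without replacement, Var(ȳ) = (1 − f)·s²/n with f = n/N = 758/44245 = 0.01713188.
Var(ȳ) = (1 − 0.01713188)·118/758 = 0.98286812·0.15567282 = 0.15300586.
SE(ȳ) = √(0.15300586) = 0.3912.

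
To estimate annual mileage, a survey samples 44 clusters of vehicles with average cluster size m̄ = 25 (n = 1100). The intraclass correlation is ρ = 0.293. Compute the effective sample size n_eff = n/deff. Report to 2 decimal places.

deff = 1 + (25 − 1)·0.293 = 1 + 7.032 = 8.032.
n_eff = 1100 / 8.032 = 136.95.

136.95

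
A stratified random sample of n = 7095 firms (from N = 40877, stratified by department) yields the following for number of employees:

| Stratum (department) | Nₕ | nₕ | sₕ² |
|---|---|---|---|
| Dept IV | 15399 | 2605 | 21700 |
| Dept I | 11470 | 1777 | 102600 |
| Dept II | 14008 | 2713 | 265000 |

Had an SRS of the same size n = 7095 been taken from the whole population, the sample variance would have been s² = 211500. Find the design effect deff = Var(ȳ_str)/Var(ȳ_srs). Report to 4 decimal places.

Var(ȳ_str) = Σ Wₕ²(1−fₕ)sₕ²/nₕ with Wₕ = Nₕ/40877:
  Dept IV: (15399/40877)²·(1−2605/15399)·21700/2605 = 0.98218397
  Dept I: (11470/40877)²·(1−1777/11470)·102600/1777 = 3.8417008
  Dept II: (14008/40877)²·(1−2713/14008)·265000/2713 = 9.2491201
  → Var(ȳ_str) = 14.073005.
Var(ȳ_srs) = (1 − 7095/40877)·211500/7095 = 24.635666.
deff = 14.073005 / 24.635666 = 0.5712.

0.5712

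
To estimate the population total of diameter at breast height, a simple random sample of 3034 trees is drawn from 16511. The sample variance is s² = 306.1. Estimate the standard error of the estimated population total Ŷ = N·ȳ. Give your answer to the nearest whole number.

Var(Ŷ) = N²·Var(ȳ) = N²·(1 − n/N)·s²/n.
f = 3034/16511 = 0.18375628; Var(ȳ) = 0.81624372·306.1/3034 = 0.082350759.
Var(Ŷ) = 16511² · 0.082350759 = 2.2449897 × 10^7.
SE(Ŷ) = √(2.2449897 × 10^7) = 4738.

4738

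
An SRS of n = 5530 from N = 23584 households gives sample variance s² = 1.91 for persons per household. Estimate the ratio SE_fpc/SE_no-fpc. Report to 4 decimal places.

0.8749

f = n/N = 5530/23584 = 0.23448100.
SE_no-fpc = √(s²/n) = 0.018584639; SE_fpc = √((1−f)s²/n) = 0.016260433.
Ratio = √(1−f) = 0.87493942.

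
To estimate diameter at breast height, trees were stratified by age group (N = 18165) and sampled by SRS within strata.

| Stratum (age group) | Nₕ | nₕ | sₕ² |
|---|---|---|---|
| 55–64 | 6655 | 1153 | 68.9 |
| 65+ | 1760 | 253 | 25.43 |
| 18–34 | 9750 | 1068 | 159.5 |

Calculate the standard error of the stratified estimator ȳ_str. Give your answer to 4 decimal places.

0.2139

Var(ȳ_str) = Σₕ Wₕ²(1 − fₕ)sₕ²/nₕ with Wₕ = Nₕ/N, N = 18165.
55–64: Wₕ = 0.36636389; term = 0.36636389²·(1 − 0.17325319)·68.9/1153 = 0.0066311333.
65+: Wₕ = 0.09688962; term = 0.09688962²·(1 − 0.14375000)·25.43/253 = 8.0794343 × 10^-4.
18–34: Wₕ = 0.53674649; term = 0.53674649²·(1 − 0.10953846)·159.5/1068 = 0.038312724.
Sum = 0.045751801.
SE = √(0.045751801) = 0.2139.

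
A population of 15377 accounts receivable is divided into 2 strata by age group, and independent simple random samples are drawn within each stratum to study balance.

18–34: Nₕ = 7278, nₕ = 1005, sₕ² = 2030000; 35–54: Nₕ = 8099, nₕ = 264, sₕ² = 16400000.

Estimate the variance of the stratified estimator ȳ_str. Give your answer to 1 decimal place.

Var(ȳ_str) = Σₕ Wₕ²(1 − fₕ)sₕ²/nₕ with Wₕ = Nₕ/N, N = 15377.
18–34: Wₕ = 0.47330429; term = 0.47330429²·(1 − 0.13808739)·2030000/1005 = 390.00851.
35–54: Wₕ = 0.52669571; term = 0.52669571²·(1 − 0.03259662)·16400000/264 = 16671.209.
Sum = 17061.218.

17061.2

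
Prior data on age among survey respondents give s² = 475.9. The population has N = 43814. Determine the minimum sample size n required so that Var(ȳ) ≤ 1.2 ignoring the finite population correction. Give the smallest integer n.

Without fpc, n₀ = s²/D = 475.9/1.2 = 396.5833.
Rounding up, n = 397.

397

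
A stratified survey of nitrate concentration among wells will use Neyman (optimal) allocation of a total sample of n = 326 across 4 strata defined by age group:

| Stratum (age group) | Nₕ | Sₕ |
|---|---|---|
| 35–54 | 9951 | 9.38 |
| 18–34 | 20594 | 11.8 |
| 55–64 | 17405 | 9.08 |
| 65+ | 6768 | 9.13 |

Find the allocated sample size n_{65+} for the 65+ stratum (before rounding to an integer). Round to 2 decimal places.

Neyman allocation: nₕ = n·NₕSₕ / Σⱼ NⱼSⱼ.
Σ NⱼSⱼ = 9951·9.38 + 20594·11.8 + 17405·9.08 + 6768·9.13 = 556178.82.
n_{65+} = 326·6768·9.13 / 556178.82 = 36.22.

36.22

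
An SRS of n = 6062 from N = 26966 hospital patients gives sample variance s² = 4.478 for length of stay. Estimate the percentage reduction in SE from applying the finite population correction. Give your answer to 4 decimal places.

11.9546

f = n/N = 6062/26966 = 0.22480160.
SE_no-fpc = √(s²/n) = 0.027179038; SE_fpc = √((1−f)s²/n) = 0.02392988.
Ratio = √(1−f) = 0.88045352. Reduction = 100·(1 − 0.88045352) = 11.9546%.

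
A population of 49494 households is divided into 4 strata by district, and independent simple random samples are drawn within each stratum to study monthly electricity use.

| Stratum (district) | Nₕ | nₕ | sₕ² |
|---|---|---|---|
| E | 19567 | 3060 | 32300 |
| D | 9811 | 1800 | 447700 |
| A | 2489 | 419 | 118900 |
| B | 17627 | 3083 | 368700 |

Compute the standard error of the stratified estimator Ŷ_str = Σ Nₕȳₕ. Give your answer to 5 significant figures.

Var(Ŷ_str) = Σₕ Nₕ²(1 − fₕ)sₕ²/nₕ.
E: 19567²·(1 − 3060/19567)·32300/3060 = 3.409365 × 10^9.
D: 9811²·(1 − 1800/9811)·447700/1800 = 1.9548552 × 10^10.
A: 2489²·(1 − 419/2489)·118900/419 = 1.4620529 × 10^9.
B: 17627²·(1 − 3083/17627)·368700/3083 = 3.0659275 × 10^10.
Sum = 5.5079245 × 10^10.
SE = √(5.5079245 × 10^10) = 234690.

234690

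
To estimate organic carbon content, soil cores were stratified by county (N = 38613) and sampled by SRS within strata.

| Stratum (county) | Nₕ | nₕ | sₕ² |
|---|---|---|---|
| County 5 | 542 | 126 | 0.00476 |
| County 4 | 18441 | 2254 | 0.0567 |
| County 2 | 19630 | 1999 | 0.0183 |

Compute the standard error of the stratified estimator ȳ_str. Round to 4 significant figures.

0.002677

Var(ȳ_str) = Σₕ Wₕ²(1 − fₕ)sₕ²/nₕ with Wₕ = Nₕ/N, N = 38613.
County 5: Wₕ = 0.01403672; term = 0.01403672²·(1 − 0.23247232)·0.00476/126 = 5.7129699 × 10^-9.
County 4: Wₕ = 0.47758527; term = 0.47758527²·(1 − 0.12222764)·0.0567/2254 = 5.0363151 × 10^-6.
County 2: Wₕ = 0.50837801; term = 0.50837801²·(1 − 0.10183393)·0.0183/1999 = 2.1250466 × 10^-6.
Sum = 7.1670747 × 10^-6.
SE = √(7.1670747 × 10^-6) = 0.002677.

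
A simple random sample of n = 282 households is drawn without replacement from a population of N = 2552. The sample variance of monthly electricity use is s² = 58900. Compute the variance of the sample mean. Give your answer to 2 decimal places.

185.79

Under SRS without replacement, Var(ȳ) = (1 − f)·s²/n with f = n/N = 282/2552 = 0.11050157.
Var(ȳ) = (1 − 0.11050157)·58900/282 = 0.88949843·208.86525 = 185.78531.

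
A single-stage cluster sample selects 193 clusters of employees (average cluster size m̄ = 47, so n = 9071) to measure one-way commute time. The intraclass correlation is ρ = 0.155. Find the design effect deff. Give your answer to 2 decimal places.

deff = 1 + (47 − 1)·0.155 = 1 + 7.13 = 8.13.

8.13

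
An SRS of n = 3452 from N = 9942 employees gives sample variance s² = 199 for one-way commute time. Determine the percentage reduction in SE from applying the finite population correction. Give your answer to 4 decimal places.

f = n/N = 3452/9942 = 0.34721384.
SE_no-fpc = √(s²/n) = 0.24009944; SE_fpc = √((1−f)s²/n) = 0.19398878.
Ratio = √(1−f) = 0.80795183. Reduction = 100·(1 − 0.80795183) = 19.2048%.

19.2048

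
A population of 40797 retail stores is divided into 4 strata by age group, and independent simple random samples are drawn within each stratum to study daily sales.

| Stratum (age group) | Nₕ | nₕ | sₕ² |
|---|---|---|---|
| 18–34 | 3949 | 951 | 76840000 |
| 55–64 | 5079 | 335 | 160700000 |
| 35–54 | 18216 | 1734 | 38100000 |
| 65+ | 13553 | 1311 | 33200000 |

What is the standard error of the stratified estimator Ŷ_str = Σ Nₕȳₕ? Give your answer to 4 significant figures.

4.828 × 10^6

Var(Ŷ_str) = Σₕ Nₕ²(1 − fₕ)sₕ²/nₕ.
18–34: 3949²·(1 − 951/3949)·76840000/951 = 9.5658948 × 10^11.
55–64: 5079²·(1 − 335/5079)·160700000/335 = 1.15583 × 10^13.
35–54: 18216²·(1 − 1734/18216)·38100000/1734 = 6.5968834 × 10^12.
65+: 13553²·(1 − 1311/13553)·33200000/1311 = 4.2016822 × 10^12.
Sum = 2.3313455 × 10^13.
SE = √(2.3313455 × 10^13) = 4.828 × 10^6.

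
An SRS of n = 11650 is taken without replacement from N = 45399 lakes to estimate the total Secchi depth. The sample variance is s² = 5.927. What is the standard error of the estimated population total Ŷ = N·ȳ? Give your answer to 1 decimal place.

882.9

Var(Ŷ) = N²·Var(ȳ) = N²·(1 − n/N)·s²/n.
f = 11650/45399 = 0.25661358; Var(ȳ) = 0.74338642·5.927/11650 = 3.7820183 × 10^-4.
Var(Ŷ) = 45399² · (3.7820183 × 10^-4) = 779500.14.
SE(Ŷ) = √(779500.14) = 882.9.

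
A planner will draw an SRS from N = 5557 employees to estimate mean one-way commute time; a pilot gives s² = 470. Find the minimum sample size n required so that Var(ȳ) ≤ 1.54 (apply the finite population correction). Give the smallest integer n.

Without fpc, n₀ = s²/D = 470/1.54 = 305.1948.
With fpc, (1 − n/N)·s²/n ≤ D requires n ≥ n₀/(1 + n₀/N) = 305.1948/(1 + 305.1948/5557) = 289.3059.
Rounding up, n = 290.

290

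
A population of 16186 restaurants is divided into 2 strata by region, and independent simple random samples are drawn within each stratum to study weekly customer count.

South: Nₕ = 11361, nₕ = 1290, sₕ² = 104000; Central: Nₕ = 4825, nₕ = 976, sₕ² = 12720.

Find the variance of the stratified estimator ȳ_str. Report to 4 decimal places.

Var(ȳ_str) = Σₕ Wₕ²(1 − fₕ)sₕ²/nₕ with Wₕ = Nₕ/N, N = 16186.
South: Wₕ = 0.70190288; term = 0.70190288²·(1 − 0.11354634)·104000/1290 = 35.209002.
Central: Wₕ = 0.29809712; term = 0.29809712²·(1 − 0.20227979)·12720/976 = 0.92385423.
Sum = 36.132856.

36.1329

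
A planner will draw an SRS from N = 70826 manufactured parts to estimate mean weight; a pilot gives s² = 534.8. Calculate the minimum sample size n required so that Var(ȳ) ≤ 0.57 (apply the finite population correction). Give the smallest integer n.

Without fpc, n₀ = s²/D = 534.8/0.57 = 938.2456.
With fpc, (1 − n/N)·s²/n ≤ D requires n ≥ n₀/(1 + n₀/N) = 938.2456/(1 + 938.2456/70826) = 925.9790.
Rounding up, n = 926.

926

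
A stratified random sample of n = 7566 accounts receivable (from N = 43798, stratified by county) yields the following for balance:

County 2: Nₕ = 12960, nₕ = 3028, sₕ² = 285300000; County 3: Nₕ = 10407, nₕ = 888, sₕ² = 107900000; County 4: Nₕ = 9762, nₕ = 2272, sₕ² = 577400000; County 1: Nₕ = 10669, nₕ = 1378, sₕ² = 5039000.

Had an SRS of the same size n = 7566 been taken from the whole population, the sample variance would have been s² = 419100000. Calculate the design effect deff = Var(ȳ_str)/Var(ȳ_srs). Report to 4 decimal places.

Var(ȳ_str) = Σ Wₕ²(1−fₕ)sₕ²/nₕ with Wₕ = Nₕ/43798:
  County 2: (12960/43798)²·(1−3028/12960)·285300000/3028 = 6322.3576
  County 3: (10407/43798)²·(1−888/10407)·107900000/888 = 6275.0444
  County 4: (9762/43798)²·(1−2272/9762)·577400000/2272 = 9686.8041
  County 1: (10669/43798)²·(1−1378/10669)·5039000/1378 = 188.96125
  → Var(ȳ_str) = 22473.167.
Var(ȳ_srs) = (1 − 7566/43798)·419100000/7566 = 45823.616.
deff = 22473.167 / 45823.616 = 0.4904.

0.4904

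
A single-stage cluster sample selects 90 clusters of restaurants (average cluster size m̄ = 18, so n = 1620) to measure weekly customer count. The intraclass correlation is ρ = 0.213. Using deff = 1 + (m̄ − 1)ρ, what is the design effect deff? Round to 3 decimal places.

4.621

deff = 1 + (18 − 1)·0.213 = 1 + 3.621 = 4.621.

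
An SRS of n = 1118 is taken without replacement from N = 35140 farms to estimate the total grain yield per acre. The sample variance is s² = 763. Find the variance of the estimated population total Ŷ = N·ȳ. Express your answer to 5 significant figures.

Var(Ŷ) = N²·Var(ȳ) = N²·(1 − n/N)·s²/n.
f = 1118/35140 = 0.03181559; Var(ȳ) = 0.96818441·763/1118 = 0.66075555.
Var(Ŷ) = 35140² · 0.66075555 = 8.159139 × 10^8.

8.1591 × 10^8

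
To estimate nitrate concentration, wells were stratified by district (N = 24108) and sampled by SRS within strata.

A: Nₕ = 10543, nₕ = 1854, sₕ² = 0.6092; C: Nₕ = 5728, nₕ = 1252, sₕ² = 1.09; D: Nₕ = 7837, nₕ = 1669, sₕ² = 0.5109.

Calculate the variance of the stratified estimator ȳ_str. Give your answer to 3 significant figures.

1.16 × 10^-4

Var(ȳ_str) = Σₕ Wₕ²(1 − fₕ)sₕ²/nₕ with Wₕ = Nₕ/N, N = 24108.
A: Wₕ = 0.43732371; term = 0.43732371²·(1 − 0.17585128)·0.6092/1854 = 5.1791895 × 10^-5.
C: Wₕ = 0.23759748; term = 0.23759748²·(1 − 0.21857542)·1.09/1252 = 3.8405453 × 10^-5.
D: Wₕ = 0.32507881; term = 0.32507881²·(1 − 0.21296414)·0.5109/1669 = 2.545959 × 10^-5.
Sum = 1.1565694 × 10^-4.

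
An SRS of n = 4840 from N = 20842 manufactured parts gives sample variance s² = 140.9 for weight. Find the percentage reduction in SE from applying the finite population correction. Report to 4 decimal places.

f = n/N = 4840/20842 = 0.23222340.
SE_no-fpc = √(s²/n) = 0.17062113; SE_fpc = √((1−f)s²/n) = 0.14950312.
Ratio = √(1−f) = 0.87622863. Reduction = 100·(1 − 0.87622863) = 12.3771%.

12.3771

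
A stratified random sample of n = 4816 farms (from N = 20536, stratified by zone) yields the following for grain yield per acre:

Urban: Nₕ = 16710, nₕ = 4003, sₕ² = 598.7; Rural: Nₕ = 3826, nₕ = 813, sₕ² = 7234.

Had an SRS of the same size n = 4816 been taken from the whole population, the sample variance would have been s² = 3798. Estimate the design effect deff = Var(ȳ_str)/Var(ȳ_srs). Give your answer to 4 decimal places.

0.5276

Var(ȳ_str) = Σ Wₕ²(1−fₕ)sₕ²/nₕ with Wₕ = Nₕ/20536:
  Urban: (16710/20536)²·(1−4003/16710)·598.7/4003 = 0.075302854
  Rural: (3826/20536)²·(1−813/3826)·7234/813 = 0.24322059
  → Var(ȳ_str) = 0.31852344.
Var(ȳ_srs) = (1 − 4816/20536)·3798/4816 = 0.60367775.
deff = 0.31852344 / 0.60367775 = 0.5276.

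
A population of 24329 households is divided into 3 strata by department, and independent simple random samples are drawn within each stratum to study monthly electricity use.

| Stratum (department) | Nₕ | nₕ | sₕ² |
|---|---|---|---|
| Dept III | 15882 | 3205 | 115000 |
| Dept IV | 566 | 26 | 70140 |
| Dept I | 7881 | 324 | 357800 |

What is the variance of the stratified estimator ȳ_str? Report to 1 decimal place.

Var(ȳ_str) = Σₕ Wₕ²(1 − fₕ)sₕ²/nₕ with Wₕ = Nₕ/N, N = 24329.
Dept III: Wₕ = 0.65280118; term = 0.65280118²·(1 − 0.20180078)·115000/3205 = 12.205146.
Dept IV: Wₕ = 0.02326442; term = 0.02326442²·(1 − 0.04593640)·70140/26 = 1.3930095.
Dept I: Wₕ = 0.32393440; term = 0.32393440²·(1 − 0.04111153)·357800/324 = 111.11625.
Sum = 124.71441.

124.7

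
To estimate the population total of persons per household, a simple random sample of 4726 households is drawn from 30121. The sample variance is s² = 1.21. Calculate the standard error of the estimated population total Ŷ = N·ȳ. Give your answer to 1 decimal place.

Var(Ŷ) = N²·Var(ȳ) = N²·(1 − n/N)·s²/n.
f = 4726/30121 = 0.15690050; Var(ȳ) = 0.84309950·1.21/4726 = 2.1585916 × 10^-4.
Var(Ŷ) = 30121² · (2.1585916 × 10^-4) = 195843.54.
SE(Ŷ) = √(195843.54) = 442.5.

442.5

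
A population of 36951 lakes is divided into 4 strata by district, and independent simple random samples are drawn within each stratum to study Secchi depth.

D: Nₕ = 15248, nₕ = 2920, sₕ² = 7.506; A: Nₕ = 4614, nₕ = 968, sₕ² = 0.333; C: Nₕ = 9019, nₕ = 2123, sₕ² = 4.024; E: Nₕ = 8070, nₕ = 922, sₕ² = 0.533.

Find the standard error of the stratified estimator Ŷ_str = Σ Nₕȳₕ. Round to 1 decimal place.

Var(Ŷ_str) = Σₕ Nₕ²(1 − fₕ)sₕ²/nₕ.
D: 15248²·(1 − 2920/15248)·7.506/2920 = 483204.78.
A: 4614²·(1 − 968/4614)·0.333/968 = 5787.1286.
C: 9019²·(1 − 2123/9019)·4.024/2123 = 117886.38.
E: 8070²·(1 − 922/8070)·0.533/922 = 33346.815.
Sum = 640225.1.
SE = √(640225.1) = 800.1.

800.1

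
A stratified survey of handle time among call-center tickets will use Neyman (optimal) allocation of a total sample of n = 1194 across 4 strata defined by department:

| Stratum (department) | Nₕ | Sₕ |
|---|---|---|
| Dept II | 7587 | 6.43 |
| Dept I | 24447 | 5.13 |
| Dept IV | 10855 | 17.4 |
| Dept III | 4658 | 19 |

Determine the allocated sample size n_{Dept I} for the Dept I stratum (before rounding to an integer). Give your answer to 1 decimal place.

331.6

Neyman allocation: nₕ = n·NₕSₕ / Σⱼ NⱼSⱼ.
Σ NⱼSⱼ = 7587·6.43 + 24447·5.13 + 10855·17.4 + 4658·19 = 451576.52.
n_{Dept I} = 1194·24447·5.13 / 451576.52 = 331.6.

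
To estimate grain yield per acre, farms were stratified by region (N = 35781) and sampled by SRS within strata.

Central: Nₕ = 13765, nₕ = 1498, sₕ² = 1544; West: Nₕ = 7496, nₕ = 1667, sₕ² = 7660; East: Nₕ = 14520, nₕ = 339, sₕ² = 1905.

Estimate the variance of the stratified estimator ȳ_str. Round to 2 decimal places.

1.20

Var(ȳ_str) = Σₕ Wₕ²(1 − fₕ)sₕ²/nₕ with Wₕ = Nₕ/N, N = 35781.
Central: Wₕ = 0.38470138; term = 0.38470138²·(1 − 0.10882673)·1544/1498 = 0.13593933.
West: Wₕ = 0.20949666; term = 0.20949666²·(1 − 0.22238527)·7660/1667 = 0.15682376.
East: Wₕ = 0.40580196; term = 0.40580196²·(1 − 0.02334711)·1905/339 = 0.90378225.
Sum = 1.1965453.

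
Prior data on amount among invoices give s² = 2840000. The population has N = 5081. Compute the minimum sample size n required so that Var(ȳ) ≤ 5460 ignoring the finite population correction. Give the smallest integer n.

521

Without fpc, n₀ = s²/D = 2840000/5460 = 520.1465.
Rounding up, n = 521.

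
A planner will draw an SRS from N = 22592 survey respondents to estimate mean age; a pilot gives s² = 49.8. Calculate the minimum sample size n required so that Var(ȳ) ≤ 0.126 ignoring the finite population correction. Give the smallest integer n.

Without fpc, n₀ = s²/D = 49.8/0.126 = 395.2381.
Rounding up, n = 396.

396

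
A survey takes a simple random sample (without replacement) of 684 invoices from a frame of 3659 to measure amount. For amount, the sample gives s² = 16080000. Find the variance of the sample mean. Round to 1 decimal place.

Under SRS without replacement, Var(ȳ) = (1 − f)·s²/n with f = n/N = 684/3659 = 0.18693632.
Var(ȳ) = (1 − 0.18693632)·16080000/684 = 0.81306368·23508.772 = 19114.129.

19114.1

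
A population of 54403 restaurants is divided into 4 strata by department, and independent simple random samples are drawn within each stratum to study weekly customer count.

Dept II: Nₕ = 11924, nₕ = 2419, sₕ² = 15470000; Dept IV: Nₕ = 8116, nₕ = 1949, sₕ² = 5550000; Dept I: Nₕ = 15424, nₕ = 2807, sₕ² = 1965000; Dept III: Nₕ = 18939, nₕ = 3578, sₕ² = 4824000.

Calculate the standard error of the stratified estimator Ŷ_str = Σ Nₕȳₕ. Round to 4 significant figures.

Var(Ŷ_str) = Σₕ Nₕ²(1 − fₕ)sₕ²/nₕ.
Dept II: 11924²·(1 − 2419/11924)·15470000/2419 = 7.2481727 × 10^11.
Dept IV: 8116²·(1 − 1949/8116)·5550000/1949 = 1.42527 × 10^11.
Dept I: 15424²·(1 − 2807/15424)·1965000/2807 = 1.3623016 × 10^11.
Dept III: 18939²·(1 − 3578/18939)·4824000/3578 = 3.9223243 × 10^11.
Sum = 1.3958069 × 10^12.
SE = √(1.3958069 × 10^12) = 1.181 × 10^6.

1.181 × 10^6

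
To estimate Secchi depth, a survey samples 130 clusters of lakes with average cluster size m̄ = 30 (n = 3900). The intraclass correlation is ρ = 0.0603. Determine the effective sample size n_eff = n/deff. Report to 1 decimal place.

1418.9

deff = 1 + (30 − 1)·0.0603 = 1 + 1.7487 = 2.7487.
n_eff = 3900 / 2.7487 = 1418.9.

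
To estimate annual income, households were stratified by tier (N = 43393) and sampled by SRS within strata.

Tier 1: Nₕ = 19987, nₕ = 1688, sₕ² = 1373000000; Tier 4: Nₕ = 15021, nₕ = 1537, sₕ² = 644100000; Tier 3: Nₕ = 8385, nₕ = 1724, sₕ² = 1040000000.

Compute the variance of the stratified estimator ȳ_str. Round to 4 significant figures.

221000

Var(ȳ_str) = Σₕ Wₕ²(1 − fₕ)sₕ²/nₕ with Wₕ = Nₕ/N, N = 43393.
Tier 1: Wₕ = 0.46060424; term = 0.46060424²·(1 − 0.08445490)·1373000000/1688 = 157991.5.
Tier 4: Wₕ = 0.34616182; term = 0.34616182²·(1 − 0.10232341)·644100000/1537 = 45077.277.
Tier 3: Wₕ = 0.19323393; term = 0.19323393²·(1 − 0.20560525)·1040000000/1724 = 17893.662.
Sum = 220962.44.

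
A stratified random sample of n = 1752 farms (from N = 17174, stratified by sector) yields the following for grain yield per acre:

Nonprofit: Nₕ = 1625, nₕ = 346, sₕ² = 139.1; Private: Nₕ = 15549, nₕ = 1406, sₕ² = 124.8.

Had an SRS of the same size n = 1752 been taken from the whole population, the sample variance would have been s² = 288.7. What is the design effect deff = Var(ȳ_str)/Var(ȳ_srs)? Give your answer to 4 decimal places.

0.4664

Var(ȳ_str) = Σ Wₕ²(1−fₕ)sₕ²/nₕ with Wₕ = Nₕ/17174:
  Nonprofit: (1625/17174)²·(1−346/1625)·139.1/346 = 0.0028329051
  Private: (15549/17174)²·(1−1406/15549)·124.8/1406 = 0.066180547
  → Var(ȳ_str) = 0.069013452.
Var(ȳ_srs) = (1 − 1752/17174)·288.7/1752 = 0.14797281.
deff = 0.069013452 / 0.14797281 = 0.4664.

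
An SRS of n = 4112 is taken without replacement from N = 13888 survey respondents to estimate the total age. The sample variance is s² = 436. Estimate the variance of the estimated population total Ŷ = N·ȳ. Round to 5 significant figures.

1.4396 × 10^7

Var(Ŷ) = N²·Var(ȳ) = N²·(1 − n/N)·s²/n.
f = 4112/13888 = 0.29608295; Var(ȳ) = 0.70391705·436/4112 = 0.074637119.
Var(Ŷ) = 13888² · 0.074637119 = 1.439575 × 10^7.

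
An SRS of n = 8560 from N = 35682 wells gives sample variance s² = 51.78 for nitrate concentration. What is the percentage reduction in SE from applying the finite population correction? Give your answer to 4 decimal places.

12.8161

f = n/N = 8560/35682 = 0.23989687.
SE_no-fpc = √(s²/n) = 0.077775738; SE_fpc = √((1−f)s²/n) = 0.067807917.
Ratio = √(1−f) = 0.87183894. Reduction = 100·(1 − 0.87183894) = 12.8161%.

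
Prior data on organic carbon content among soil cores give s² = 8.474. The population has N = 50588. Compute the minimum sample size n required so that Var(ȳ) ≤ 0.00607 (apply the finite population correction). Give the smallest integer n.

Without fpc, n₀ = s²/D = 8.474/0.00607 = 1396.0461.
With fpc, (1 − n/N)·s²/n ≤ D requires n ≥ n₀/(1 + n₀/N) = 1396.0461/(1 + 1396.0461/50588) = 1358.5549.
Rounding up, n = 1359.

1359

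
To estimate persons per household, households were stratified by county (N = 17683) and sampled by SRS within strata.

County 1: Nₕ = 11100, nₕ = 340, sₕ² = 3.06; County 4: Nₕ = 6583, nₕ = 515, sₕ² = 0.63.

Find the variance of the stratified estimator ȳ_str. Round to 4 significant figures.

0.003594

Var(ȳ_str) = Σₕ Wₕ²(1 − fₕ)sₕ²/nₕ with Wₕ = Nₕ/N, N = 17683.
County 1: Wₕ = 0.62772154; term = 0.62772154²·(1 − 0.03063063)·3.06/340 = 0.0034376833.
County 4: Wₕ = 0.37227846; term = 0.37227846²·(1 − 0.07823181)·0.63/515 = 1.5627548 × 10^-4.
Sum = 0.0035939588.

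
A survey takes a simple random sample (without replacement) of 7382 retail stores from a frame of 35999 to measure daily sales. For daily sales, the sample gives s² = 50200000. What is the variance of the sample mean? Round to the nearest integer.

5406

Under SRS without replacement, Var(ȳ) = (1 − f)·s²/n with f = n/N = 7382/35999 = 0.20506125.
Var(ȳ) = (1 − 0.20506125)·50200000/7382 = 0.79493875·6800.3251 = 5405.8419.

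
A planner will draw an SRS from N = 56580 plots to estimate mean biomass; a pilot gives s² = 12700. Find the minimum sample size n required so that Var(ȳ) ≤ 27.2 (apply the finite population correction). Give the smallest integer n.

Without fpc, n₀ = s²/D = 12700/27.2 = 466.9118.
With fpc, (1 − n/N)·s²/n ≤ D requires n ≥ n₀/(1 + n₀/N) = 466.9118/(1 + 466.9118/56580) = 463.0903.
Rounding up, n = 464.

464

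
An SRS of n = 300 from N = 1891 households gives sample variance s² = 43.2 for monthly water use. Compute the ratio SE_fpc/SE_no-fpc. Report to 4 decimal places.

f = n/N = 300/1891 = 0.15864622.
SE_no-fpc = √(s²/n) = 0.37947332; SE_fpc = √((1−f)s²/n) = 0.34807319.
Ratio = √(1−f) = 0.91725339.

0.9173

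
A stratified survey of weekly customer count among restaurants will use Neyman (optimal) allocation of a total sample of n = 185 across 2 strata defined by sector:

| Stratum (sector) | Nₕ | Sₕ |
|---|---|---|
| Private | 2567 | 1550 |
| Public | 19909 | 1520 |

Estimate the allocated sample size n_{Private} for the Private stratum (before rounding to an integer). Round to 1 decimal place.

21.5

Neyman allocation: nₕ = n·NₕSₕ / Σⱼ NⱼSⱼ.
Σ NⱼSⱼ = 2567·1550 + 19909·1520 = 3.424053 × 10^7.
n_{Private} = 185·2567·1550 / (3.424053 × 10^7) = 21.5.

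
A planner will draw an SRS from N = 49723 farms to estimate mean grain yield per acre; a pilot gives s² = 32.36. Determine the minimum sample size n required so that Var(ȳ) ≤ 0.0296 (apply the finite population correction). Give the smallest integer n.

Without fpc, n₀ = s²/D = 32.36/0.0296 = 1093.2432.
With fpc, (1 − n/N)·s²/n ≤ D requires n ≥ n₀/(1 + n₀/N) = 1093.2432/(1 + 1093.2432/49723) = 1069.7235.
Rounding up, n = 1070.

1070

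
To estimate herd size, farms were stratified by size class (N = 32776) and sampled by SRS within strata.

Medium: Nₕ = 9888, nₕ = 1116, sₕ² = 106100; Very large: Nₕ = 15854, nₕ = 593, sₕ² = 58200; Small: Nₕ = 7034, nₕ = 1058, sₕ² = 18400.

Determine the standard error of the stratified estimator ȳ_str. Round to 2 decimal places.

Var(ȳ_str) = Σₕ Wₕ²(1 − fₕ)sₕ²/nₕ with Wₕ = Nₕ/N, N = 32776.
Medium: Wₕ = 0.30168416; term = 0.30168416²·(1 − 0.11286408)·106100/1116 = 7.6762015.
Very large: Wₕ = 0.48370759; term = 0.48370759²·(1 − 0.03740381)·58200/593 = 22.104375.
Small: Wₕ = 0.21460825; term = 0.21460825²·(1 − 0.15041228)·18400/1058 = 0.68050795.
Sum = 30.461084.
SE = √(30.461084) = 5.52.

5.52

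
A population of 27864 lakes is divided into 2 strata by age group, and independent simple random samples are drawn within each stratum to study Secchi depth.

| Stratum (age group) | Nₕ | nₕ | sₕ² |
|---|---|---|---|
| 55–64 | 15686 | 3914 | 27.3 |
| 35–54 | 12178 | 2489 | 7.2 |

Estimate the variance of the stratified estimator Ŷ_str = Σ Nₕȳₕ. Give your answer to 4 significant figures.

1.629 × 10^6

Var(Ŷ_str) = Σₕ Nₕ²(1 − fₕ)sₕ²/nₕ.
55–64: 15686²·(1 − 3914/15686)·27.3/3914 = 1.2879657 × 10^6.
35–54: 12178²·(1 − 2489/12178)·7.2/2489 = 341320.62.
Sum = 1.6292863 × 10^6.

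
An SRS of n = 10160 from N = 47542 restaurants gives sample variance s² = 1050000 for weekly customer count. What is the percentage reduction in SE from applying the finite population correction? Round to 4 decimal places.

f = n/N = 10160/47542 = 0.21370578.
SE_no-fpc = √(s²/n) = 10.165946; SE_fpc = √((1−f)s²/n) = 9.0144729.
Ratio = √(1−f) = 0.88673233. Reduction = 100·(1 − 0.88673233) = 11.3268%.

11.3268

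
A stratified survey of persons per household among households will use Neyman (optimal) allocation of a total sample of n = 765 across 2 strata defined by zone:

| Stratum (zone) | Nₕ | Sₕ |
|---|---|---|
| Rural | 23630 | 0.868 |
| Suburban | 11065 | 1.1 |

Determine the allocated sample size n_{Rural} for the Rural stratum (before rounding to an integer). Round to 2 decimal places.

480.10

Neyman allocation: nₕ = n·NₕSₕ / Σⱼ NⱼSⱼ.
Σ NⱼSⱼ = 23630·0.868 + 11065·1.1 = 32682.34.
n_{Rural} = 765·23630·0.868 / 32682.34 = 480.10.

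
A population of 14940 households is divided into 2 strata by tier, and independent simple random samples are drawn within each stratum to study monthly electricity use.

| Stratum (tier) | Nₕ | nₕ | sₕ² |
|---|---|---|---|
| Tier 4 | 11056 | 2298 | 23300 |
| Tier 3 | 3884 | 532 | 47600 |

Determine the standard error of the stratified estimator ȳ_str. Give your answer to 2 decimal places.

3.10

Var(ȳ_str) = Σₕ Wₕ²(1 − fₕ)sₕ²/nₕ with Wₕ = Nₕ/N, N = 14940.
Tier 4: Wₕ = 0.74002677; term = 0.74002677²·(1 − 0.20785094)·23300/2298 = 4.3985312.
Tier 3: Wₕ = 0.25997323; term = 0.25997323²·(1 − 0.13697219)·47600/532 = 5.2188805.
Sum = 9.6174117.
SE = √(9.6174117) = 3.10.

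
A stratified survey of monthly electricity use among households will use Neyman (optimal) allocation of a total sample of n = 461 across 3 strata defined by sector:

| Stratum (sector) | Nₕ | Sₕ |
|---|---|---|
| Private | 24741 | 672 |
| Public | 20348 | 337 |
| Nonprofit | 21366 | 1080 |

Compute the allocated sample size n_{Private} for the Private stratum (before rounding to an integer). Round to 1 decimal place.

164.6

Neyman allocation: nₕ = n·NₕSₕ / Σⱼ NⱼSⱼ.
Σ NⱼSⱼ = 24741·672 + 20348·337 + 21366·1080 = 4.6558508 × 10^7.
n_{Private} = 461·24741·672 / (4.6558508 × 10^7) = 164.6.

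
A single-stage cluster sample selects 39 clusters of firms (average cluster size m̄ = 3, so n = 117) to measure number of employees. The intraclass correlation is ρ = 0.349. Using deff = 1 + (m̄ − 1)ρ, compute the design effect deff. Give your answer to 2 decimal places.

1.70

deff = 1 + (3 − 1)·0.349 = 1 + 0.698 = 1.698.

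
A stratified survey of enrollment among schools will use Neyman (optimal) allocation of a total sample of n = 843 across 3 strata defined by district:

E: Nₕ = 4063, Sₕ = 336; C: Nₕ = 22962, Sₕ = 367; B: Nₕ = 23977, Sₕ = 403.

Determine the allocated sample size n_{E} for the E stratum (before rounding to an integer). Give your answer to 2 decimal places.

59.15

Neyman allocation: nₕ = n·NₕSₕ / Σⱼ NⱼSⱼ.
Σ NⱼSⱼ = 4063·336 + 22962·367 + 23977·403 = 1.9454953 × 10^7.
n_{E} = 843·4063·336 / (1.9454953 × 10^7) = 59.15.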